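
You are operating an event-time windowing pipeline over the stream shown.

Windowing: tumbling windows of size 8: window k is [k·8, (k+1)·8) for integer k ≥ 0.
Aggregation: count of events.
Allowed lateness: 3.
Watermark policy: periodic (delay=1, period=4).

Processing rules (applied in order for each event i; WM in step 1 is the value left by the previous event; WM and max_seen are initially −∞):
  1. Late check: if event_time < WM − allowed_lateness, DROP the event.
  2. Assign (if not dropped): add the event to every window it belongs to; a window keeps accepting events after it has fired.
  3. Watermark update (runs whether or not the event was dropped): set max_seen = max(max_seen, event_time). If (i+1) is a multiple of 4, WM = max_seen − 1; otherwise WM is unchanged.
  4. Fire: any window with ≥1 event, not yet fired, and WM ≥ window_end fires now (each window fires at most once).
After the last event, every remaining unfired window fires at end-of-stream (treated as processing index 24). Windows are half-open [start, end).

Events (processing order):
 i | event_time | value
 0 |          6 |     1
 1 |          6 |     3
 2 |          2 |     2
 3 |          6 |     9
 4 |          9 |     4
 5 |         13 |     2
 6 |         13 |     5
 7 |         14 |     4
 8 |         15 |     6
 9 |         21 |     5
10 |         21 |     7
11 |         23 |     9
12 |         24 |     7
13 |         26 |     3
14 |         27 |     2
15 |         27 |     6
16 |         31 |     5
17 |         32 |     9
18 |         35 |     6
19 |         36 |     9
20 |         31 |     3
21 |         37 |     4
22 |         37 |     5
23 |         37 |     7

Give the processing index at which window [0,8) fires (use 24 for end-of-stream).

7

i=0 t=6 v=1: → [0,8); WM=−∞
i=1 t=6 v=3: → [0,8); WM=−∞
i=2 t=2 v=2: → [0,8); WM=−∞
i=3 t=6 v=9: → [0,8); WM=5
i=4 t=9 v=4: → [8,16); WM=5
i=5 t=13 v=2: → [8,16); WM=5
i=6 t=13 v=5: → [8,16); WM=5
i=7 t=14 v=4: → [8,16); WM=13; [0,8) fires=4
i=8 t=15 v=6: → [8,16); WM=13
i=9 t=21 v=5: → [16,24); WM=13
i=10 t=21 v=7: → [16,24); WM=13
i=11 t=23 v=9: → [16,24); WM=22; [8,16) fires=5
i=12 t=24 v=7: → [24,32); WM=22
i=13 t=26 v=3: → [24,32); WM=22
i=14 t=27 v=2: → [24,32); WM=22
i=15 t=27 v=6: → [24,32); WM=26; [16,24) fires=3
i=16 t=31 v=5: → [24,32); WM=26
i=17 t=32 v=9: → [32,40); WM=26
i=18 t=35 v=6: → [32,40); WM=26
i=19 t=36 v=9: → [32,40); WM=35; [24,32) fires=5
i=20 t=31 v=3: DROP (t<35-3); WM=35
i=21 t=37 v=4: → [32,40); WM=35
i=22 t=37 v=5: → [32,40); WM=35
i=23 t=37 v=7: → [32,40); WM=36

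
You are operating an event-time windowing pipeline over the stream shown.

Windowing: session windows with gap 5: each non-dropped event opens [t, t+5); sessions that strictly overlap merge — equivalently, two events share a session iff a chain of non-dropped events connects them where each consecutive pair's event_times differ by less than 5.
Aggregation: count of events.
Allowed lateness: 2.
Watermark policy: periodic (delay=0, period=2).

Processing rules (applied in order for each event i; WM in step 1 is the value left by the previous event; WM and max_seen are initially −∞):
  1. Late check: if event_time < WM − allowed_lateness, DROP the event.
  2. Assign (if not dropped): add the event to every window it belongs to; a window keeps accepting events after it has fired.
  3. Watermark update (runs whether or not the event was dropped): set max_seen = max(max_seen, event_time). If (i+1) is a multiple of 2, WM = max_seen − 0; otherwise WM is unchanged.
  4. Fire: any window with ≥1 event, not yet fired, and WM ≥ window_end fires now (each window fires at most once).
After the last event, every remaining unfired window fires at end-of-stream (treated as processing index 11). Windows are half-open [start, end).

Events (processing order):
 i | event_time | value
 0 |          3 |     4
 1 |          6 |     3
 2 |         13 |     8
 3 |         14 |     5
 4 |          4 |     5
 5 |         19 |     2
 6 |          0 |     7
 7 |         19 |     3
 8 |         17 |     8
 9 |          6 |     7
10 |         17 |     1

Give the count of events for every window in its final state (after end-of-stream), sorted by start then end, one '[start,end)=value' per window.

i=0 t=3 v=4: → [3,8); WM=−∞
i=1 t=6 v=3: → [3,11); WM=6
i=2 t=13 v=8: → [13,18); WM=6
i=3 t=14 v=5: → [13,19); WM=14
i=4 t=4 v=5: DROP (t<14-2); WM=14
i=5 t=19 v=2: → [19,24); WM=19
i=6 t=0 v=7: DROP (t<19-2); WM=19
i=7 t=19 v=3: → [19,24); WM=19
i=8 t=17 v=8: → [13,24); WM=19
i=9 t=6 v=7: DROP (t<19-2); WM=19
i=10 t=17 v=1: → [13,24); WM=19

[3,11)=2 [13,24)=6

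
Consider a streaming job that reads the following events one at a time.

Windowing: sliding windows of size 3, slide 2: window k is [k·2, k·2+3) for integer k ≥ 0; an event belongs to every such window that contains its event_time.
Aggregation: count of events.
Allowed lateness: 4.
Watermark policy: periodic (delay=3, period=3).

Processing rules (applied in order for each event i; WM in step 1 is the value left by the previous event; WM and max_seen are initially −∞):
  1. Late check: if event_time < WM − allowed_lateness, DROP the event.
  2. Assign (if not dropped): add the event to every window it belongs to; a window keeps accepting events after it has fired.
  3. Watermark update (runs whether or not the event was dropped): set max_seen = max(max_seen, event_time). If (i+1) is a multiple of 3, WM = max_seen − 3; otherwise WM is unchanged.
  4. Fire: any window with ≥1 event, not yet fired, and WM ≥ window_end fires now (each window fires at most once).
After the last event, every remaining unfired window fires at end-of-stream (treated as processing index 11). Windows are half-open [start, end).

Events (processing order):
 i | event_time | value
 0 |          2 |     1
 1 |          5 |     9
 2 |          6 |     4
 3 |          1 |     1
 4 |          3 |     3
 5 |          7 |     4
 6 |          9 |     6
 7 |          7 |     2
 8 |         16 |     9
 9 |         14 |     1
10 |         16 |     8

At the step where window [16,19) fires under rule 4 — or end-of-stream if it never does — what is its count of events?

2

i=0 t=2 v=1: → [2,5),[0,3); WM=−∞
i=1 t=5 v=9: → [4,7); WM=−∞
i=2 t=6 v=4: → [6,9),[4,7); WM=3; [0,3) fires=1
i=3 t=1 v=1: → [0,3); WM=3
i=4 t=3 v=3: → [2,5); WM=3
i=5 t=7 v=4: → [6,9); WM=4
i=6 t=9 v=6: → [8,11); WM=4
i=7 t=7 v=2: → [6,9); WM=4
i=8 t=16 v=9: → [16,19),[14,17); WM=13; [2,5) fires=2 [4,7) fires=2 [6,9) fires=3 [8,11) fires=1
i=9 t=14 v=1: → [14,17),[12,15); WM=13
i=10 t=16 v=8: → [16,19),[14,17); WM=13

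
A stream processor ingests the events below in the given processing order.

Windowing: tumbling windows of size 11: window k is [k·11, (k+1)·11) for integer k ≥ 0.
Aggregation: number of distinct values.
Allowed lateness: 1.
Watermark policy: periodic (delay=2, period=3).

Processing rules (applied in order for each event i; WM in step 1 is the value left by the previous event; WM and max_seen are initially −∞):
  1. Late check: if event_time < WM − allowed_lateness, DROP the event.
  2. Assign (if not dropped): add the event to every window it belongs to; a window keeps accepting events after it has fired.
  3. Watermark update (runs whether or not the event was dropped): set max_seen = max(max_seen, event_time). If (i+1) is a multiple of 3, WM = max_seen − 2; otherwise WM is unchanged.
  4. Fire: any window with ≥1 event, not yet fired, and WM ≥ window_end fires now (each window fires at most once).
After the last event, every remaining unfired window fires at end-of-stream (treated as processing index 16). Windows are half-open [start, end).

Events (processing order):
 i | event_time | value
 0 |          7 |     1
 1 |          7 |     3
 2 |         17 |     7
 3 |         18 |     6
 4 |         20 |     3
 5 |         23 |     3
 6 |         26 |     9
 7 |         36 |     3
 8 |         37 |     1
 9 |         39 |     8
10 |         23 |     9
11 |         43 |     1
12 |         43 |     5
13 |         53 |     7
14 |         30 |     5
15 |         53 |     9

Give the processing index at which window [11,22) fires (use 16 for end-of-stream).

i=0 t=7 v=1: → [0,11); WM=−∞
i=1 t=7 v=3: → [0,11); WM=−∞
i=2 t=17 v=7: → [11,22); WM=15; [0,11) fires=2
i=3 t=18 v=6: → [11,22); WM=15
i=4 t=20 v=3: → [11,22); WM=15
i=5 t=23 v=3: → [22,33); WM=21
i=6 t=26 v=9: → [22,33); WM=21
i=7 t=36 v=3: → [33,44); WM=21
i=8 t=37 v=1: → [33,44); WM=35; [11,22) fires=3 [22,33) fires=2
i=9 t=39 v=8: → [33,44); WM=35
i=10 t=23 v=9: DROP (t<35-1); WM=35
i=11 t=43 v=1: → [33,44); WM=41
i=12 t=43 v=5: → [33,44); WM=41
i=13 t=53 v=7: → [44,55); WM=41
i=14 t=30 v=5: DROP (t<41-1); WM=51; [33,44) fires=4
i=15 t=53 v=9: → [44,55); WM=51

8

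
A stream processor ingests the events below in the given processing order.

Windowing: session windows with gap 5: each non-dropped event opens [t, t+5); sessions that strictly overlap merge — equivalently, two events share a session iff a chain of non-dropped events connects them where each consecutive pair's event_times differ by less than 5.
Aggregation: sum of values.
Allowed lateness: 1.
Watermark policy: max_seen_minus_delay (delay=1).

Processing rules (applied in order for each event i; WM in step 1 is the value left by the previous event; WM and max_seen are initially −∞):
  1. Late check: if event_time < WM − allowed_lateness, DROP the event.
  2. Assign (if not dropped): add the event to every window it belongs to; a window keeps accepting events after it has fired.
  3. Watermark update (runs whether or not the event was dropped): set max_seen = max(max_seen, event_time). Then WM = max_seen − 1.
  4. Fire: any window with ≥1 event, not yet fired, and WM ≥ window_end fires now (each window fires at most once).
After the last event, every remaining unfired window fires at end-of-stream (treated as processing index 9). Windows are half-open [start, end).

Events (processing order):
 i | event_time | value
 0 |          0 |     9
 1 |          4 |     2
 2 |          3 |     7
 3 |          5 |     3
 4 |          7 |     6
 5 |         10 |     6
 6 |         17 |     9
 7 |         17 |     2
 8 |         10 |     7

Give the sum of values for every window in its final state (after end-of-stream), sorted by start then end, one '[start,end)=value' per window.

[0,15)=33 [17,22)=11

i=0 t=0 v=9: → [0,5); WM=-1
i=1 t=4 v=2: → [0,9); WM=3
i=2 t=3 v=7: → [0,9); WM=3
i=3 t=5 v=3: → [0,10); WM=4
i=4 t=7 v=6: → [0,12); WM=6
i=5 t=10 v=6: → [0,15); WM=9
i=6 t=17 v=9: → [17,22); WM=16
i=7 t=17 v=2: → [17,22); WM=16
i=8 t=10 v=7: DROP (t<16-1); WM=16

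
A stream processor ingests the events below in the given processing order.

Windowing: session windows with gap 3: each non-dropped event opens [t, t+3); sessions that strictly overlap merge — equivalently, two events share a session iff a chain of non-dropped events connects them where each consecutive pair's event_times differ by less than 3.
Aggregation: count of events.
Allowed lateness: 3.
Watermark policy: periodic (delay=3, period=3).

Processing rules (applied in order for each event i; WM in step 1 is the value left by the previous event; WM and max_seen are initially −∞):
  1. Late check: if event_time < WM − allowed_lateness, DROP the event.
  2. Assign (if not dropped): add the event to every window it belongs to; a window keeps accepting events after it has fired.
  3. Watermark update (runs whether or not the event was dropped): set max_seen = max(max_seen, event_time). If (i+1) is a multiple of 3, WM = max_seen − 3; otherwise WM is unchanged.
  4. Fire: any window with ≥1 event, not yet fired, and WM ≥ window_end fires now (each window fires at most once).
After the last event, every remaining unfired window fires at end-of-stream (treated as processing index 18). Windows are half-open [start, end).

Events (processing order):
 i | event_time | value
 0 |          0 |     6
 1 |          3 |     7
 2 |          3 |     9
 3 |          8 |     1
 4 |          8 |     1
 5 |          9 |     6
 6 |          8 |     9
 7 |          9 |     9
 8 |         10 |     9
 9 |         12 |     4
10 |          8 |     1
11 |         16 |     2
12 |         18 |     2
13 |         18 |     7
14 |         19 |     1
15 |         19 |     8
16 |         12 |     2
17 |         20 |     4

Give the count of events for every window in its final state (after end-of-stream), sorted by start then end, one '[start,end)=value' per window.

i=0 t=0 v=6: → [0,3); WM=−∞
i=1 t=3 v=7: → [3,6); WM=−∞
i=2 t=3 v=9: → [3,6); WM=0
i=3 t=8 v=1: → [8,11); WM=0
i=4 t=8 v=1: → [8,11); WM=0
i=5 t=9 v=6: → [8,12); WM=6
i=6 t=8 v=9: → [8,12); WM=6
i=7 t=9 v=9: → [8,12); WM=6
i=8 t=10 v=9: → [8,13); WM=7
i=9 t=12 v=4: → [8,15); WM=7
i=10 t=8 v=1: → [8,15); WM=7
i=11 t=16 v=2: → [16,19); WM=13
i=12 t=18 v=2: → [16,21); WM=13
i=13 t=18 v=7: → [16,21); WM=13
i=14 t=19 v=1: → [16,22); WM=16
i=15 t=19 v=8: → [16,22); WM=16
i=16 t=12 v=2: DROP (t<16-3); WM=16
i=17 t=20 v=4: → [16,23); WM=17

[0,3)=1 [3,6)=2 [8,15)=8 [16,23)=6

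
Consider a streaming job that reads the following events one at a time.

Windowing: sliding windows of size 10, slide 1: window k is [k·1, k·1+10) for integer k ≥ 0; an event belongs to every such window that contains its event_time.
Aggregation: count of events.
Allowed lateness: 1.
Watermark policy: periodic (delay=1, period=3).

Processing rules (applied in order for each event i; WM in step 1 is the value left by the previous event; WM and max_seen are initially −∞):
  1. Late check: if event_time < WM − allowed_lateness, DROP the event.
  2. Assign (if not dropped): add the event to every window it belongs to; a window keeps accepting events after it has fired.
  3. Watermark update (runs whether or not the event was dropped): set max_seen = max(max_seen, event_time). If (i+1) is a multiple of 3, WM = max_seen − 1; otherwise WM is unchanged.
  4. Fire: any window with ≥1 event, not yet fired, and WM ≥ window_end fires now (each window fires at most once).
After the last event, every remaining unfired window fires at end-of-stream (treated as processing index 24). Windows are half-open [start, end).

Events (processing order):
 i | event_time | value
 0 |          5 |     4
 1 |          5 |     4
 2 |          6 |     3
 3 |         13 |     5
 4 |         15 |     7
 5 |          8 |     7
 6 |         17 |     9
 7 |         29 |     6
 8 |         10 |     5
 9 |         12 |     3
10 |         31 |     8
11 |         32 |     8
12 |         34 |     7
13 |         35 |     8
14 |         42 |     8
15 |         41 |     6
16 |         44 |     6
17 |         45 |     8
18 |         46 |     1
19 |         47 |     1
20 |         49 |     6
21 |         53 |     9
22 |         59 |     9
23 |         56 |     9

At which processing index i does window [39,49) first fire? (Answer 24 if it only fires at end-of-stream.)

i=0 t=5 v=4: → [5,15),[4,14),[3,13),[2,12),[1,11),[0,10); WM=−∞
i=1 t=5 v=4: → [5,15),[4,14),[3,13),[2,12),[1,11),[0,10); WM=−∞
i=2 t=6 v=3: → [6,16),[5,15),[4,14),[3,13),[2,12),[1,11),[0,10); WM=5
i=3 t=13 v=5: → [13,23),[12,22),[11,21),[10,20),[9,19),[8,18),[7,17),[6,16),[5,15),[4,14); WM=5
i=4 t=15 v=7: → [15,25),[14,24),[13,23),[12,22),[11,21),[10,20),[9,19),[8,18),[7,17),[6,16); WM=5
i=5 t=8 v=7: → [8,18),[7,17),[6,16),[5,15),[4,14),[3,13),[2,12),[1,11),[0,10); WM=14; [0,10) fires=4 [1,11) fires=4 [2,12) fires=4 [3,13) fires=4 [4,14) fires=5
i=6 t=17 v=9: → [17,27),[16,26),[15,25),[14,24),[13,23),[12,22),[11,21),[10,20),[9,19),[8,18); WM=14
i=7 t=29 v=6: → [29,39),[28,38),[27,37),[26,36),[25,35),[24,34),[23,33),[22,32),[21,31),[20,30); WM=14
i=8 t=10 v=5: DROP (t<14-1); WM=28; [5,15) fires=5 [6,16) fires=4 [7,17) fires=3 [8,18) fires=4 [9,19) fires=3 [10,20) fires=3 [11,21) fires=3 [12,22) fires=3 [13,23) fires=3 [14,24) fires=2 [15,25) fires=2 [16,26) fires=1 [17,27) fires=1
i=9 t=12 v=3: DROP (t<28-1); WM=28
i=10 t=31 v=8: → [31,41),[30,40),[29,39),[28,38),[27,37),[26,36),[25,35),[24,34),[23,33),[22,32); WM=28
i=11 t=32 v=8: → [32,42),[31,41),[30,40),[29,39),[28,38),[27,37),[26,36),[25,35),[24,34),[23,33); WM=31; [20,30) fires=1 [21,31) fires=1
i=12 t=34 v=7: → [34,44),[33,43),[32,42),[31,41),[30,40),[29,39),[28,38),[27,37),[26,36),[25,35); WM=31
i=13 t=35 v=8: → [35,45),[34,44),[33,43),[32,42),[31,41),[30,40),[29,39),[28,38),[27,37),[26,36); WM=31
i=14 t=42 v=8: → [42,52),[41,51),[40,50),[39,49),[38,48),[37,47),[36,46),[35,45),[34,44),[33,43); WM=41; [22,32) fires=2 [23,33) fires=3 [24,34) fires=3 [25,35) fires=4 [26,36) fires=5 [27,37) fires=5 [28,38) fires=5 [29,39) fires=5 [30,40) fires=4 [31,41) fires=4
i=15 t=41 v=6: → [41,51),[40,50),[39,49),[38,48),[37,47),[36,46),[35,45),[34,44),[33,43),[32,42); WM=41
i=16 t=44 v=6: → [44,54),[43,53),[42,52),[41,51),[40,50),[39,49),[38,48),[37,47),[36,46),[35,45); WM=41
i=17 t=45 v=8: → [45,55),[44,54),[43,53),[42,52),[41,51),[40,50),[39,49),[38,48),[37,47),[36,46); WM=44; [32,42) fires=4 [33,43) fires=4 [34,44) fires=4
i=18 t=46 v=1: → [46,56),[45,55),[44,54),[43,53),[42,52),[41,51),[40,50),[39,49),[38,48),[37,47); WM=44
i=19 t=47 v=1: → [47,57),[46,56),[45,55),[44,54),[43,53),[42,52),[41,51),[40,50),[39,49),[38,48); WM=44
i=20 t=49 v=6: → [49,59),[48,58),[47,57),[46,56),[45,55),[44,54),[43,53),[42,52),[41,51),[40,50); WM=48; [35,45) fires=4 [36,46) fires=4 [37,47) fires=5 [38,48) fires=6
i=21 t=53 v=9: → [53,63),[52,62),[51,61),[50,60),[49,59),[48,58),[47,57),[46,56),[45,55),[44,54); WM=48
i=22 t=59 v=9: → [59,69),[58,68),[57,67),[56,66),[55,65),[54,64),[53,63),[52,62),[51,61),[50,60); WM=48
i=23 t=56 v=9: → [56,66),[55,65),[54,64),[53,63),[52,62),[51,61),[50,60),[49,59),[48,58),[47,57); WM=58; [39,49) fires=6 [40,50) fires=7 [41,51) fires=7 [42,52) fires=6 [43,53) fires=5 [44,54) fires=6 [45,55) fires=5 [46,56) fires=4 [47,57) fires=4 [48,58) fires=3

23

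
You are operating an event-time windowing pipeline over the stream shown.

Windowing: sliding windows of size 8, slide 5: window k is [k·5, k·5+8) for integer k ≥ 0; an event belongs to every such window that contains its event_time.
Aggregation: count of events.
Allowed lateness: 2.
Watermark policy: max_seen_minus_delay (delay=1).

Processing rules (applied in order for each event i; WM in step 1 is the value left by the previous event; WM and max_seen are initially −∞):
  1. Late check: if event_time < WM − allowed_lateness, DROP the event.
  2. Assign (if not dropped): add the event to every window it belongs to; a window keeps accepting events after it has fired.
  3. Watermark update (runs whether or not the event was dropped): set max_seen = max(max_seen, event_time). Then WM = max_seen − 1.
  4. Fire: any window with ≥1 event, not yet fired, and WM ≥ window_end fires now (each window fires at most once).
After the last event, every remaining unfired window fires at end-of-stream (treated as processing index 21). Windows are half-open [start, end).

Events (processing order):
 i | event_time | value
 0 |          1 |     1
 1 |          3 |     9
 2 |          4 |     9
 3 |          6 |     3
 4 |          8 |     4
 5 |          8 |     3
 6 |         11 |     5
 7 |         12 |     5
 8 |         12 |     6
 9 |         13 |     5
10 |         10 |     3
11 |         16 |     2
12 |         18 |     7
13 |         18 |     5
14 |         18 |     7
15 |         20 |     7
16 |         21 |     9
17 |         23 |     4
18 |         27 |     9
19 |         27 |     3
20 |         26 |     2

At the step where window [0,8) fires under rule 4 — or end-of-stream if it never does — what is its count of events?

i=0 t=1 v=1: → [0,8); WM=0
i=1 t=3 v=9: → [0,8); WM=2
i=2 t=4 v=9: → [0,8); WM=3
i=3 t=6 v=3: → [5,13),[0,8); WM=5
i=4 t=8 v=4: → [5,13); WM=7
i=5 t=8 v=3: → [5,13); WM=7
i=6 t=11 v=5: → [10,18),[5,13); WM=10; [0,8) fires=4
i=7 t=12 v=5: → [10,18),[5,13); WM=11
i=8 t=12 v=6: → [10,18),[5,13); WM=11
i=9 t=13 v=5: → [10,18); WM=12
i=10 t=10 v=3: → [10,18),[5,13); WM=12
i=11 t=16 v=2: → [15,23),[10,18); WM=15; [5,13) fires=7
i=12 t=18 v=7: → [15,23); WM=17
i=13 t=18 v=5: → [15,23); WM=17
i=14 t=18 v=7: → [15,23); WM=17
i=15 t=20 v=7: → [20,28),[15,23); WM=19; [10,18) fires=6
i=16 t=21 v=9: → [20,28),[15,23); WM=20
i=17 t=23 v=4: → [20,28); WM=22
i=18 t=27 v=9: → [25,33),[20,28); WM=26; [15,23) fires=6
i=19 t=27 v=3: → [25,33),[20,28); WM=26
i=20 t=26 v=2: → [25,33),[20,28); WM=26

4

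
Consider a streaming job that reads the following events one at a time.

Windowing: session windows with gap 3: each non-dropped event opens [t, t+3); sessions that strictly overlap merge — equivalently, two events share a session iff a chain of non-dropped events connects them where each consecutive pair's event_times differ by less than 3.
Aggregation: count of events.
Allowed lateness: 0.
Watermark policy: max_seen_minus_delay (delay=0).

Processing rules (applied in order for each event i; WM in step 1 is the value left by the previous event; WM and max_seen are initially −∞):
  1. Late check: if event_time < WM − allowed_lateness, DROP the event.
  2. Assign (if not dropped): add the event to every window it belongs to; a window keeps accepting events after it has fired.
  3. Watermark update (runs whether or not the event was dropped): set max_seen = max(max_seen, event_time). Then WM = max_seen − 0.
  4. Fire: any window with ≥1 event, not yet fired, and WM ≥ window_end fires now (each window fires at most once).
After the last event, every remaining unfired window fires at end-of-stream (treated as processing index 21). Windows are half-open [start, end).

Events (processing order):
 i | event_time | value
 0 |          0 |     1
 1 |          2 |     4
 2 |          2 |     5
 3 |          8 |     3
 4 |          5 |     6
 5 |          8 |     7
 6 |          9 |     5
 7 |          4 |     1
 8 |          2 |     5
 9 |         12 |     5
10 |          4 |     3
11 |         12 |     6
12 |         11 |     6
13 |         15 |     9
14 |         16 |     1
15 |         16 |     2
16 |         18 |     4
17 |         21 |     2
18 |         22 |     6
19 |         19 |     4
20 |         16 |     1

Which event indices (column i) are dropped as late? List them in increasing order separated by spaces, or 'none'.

4 7 8 10 12 19 20

i=0 t=0 v=1: → [0,3); WM=0
i=1 t=2 v=4: → [0,5); WM=2
i=2 t=2 v=5: → [0,5); WM=2
i=3 t=8 v=3: → [8,11); WM=8
i=4 t=5 v=6: DROP (t<8-0); WM=8
i=5 t=8 v=7: → [8,11); WM=8
i=6 t=9 v=5: → [8,12); WM=9
i=7 t=4 v=1: DROP (t<9-0); WM=9
i=8 t=2 v=5: DROP (t<9-0); WM=9
i=9 t=12 v=5: → [12,15); WM=12
i=10 t=4 v=3: DROP (t<12-0); WM=12
i=11 t=12 v=6: → [12,15); WM=12
i=12 t=11 v=6: DROP (t<12-0); WM=12
i=13 t=15 v=9: → [15,18); WM=15
i=14 t=16 v=1: → [15,19); WM=16
i=15 t=16 v=2: → [15,19); WM=16
i=16 t=18 v=4: → [15,21); WM=18
i=17 t=21 v=2: → [21,24); WM=21
i=18 t=22 v=6: → [21,25); WM=22
i=19 t=19 v=4: DROP (t<22-0); WM=22
i=20 t=16 v=1: DROP (t<22-0); WM=22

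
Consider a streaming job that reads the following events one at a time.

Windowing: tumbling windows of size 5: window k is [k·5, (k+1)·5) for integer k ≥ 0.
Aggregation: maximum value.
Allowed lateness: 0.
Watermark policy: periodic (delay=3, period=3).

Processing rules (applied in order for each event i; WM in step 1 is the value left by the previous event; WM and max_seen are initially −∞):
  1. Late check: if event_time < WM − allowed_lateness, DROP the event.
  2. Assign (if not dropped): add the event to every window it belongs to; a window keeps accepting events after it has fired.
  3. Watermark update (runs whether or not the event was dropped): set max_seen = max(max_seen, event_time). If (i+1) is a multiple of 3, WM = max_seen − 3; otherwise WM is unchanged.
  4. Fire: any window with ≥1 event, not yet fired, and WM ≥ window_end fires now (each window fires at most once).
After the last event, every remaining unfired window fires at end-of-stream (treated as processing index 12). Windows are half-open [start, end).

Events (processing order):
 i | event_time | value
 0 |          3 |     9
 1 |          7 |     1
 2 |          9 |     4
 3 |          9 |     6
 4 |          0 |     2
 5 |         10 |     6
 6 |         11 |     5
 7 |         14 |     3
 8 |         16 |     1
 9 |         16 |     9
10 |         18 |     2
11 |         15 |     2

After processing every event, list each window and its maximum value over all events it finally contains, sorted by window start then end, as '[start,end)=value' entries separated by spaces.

i=0 t=3 v=9: → [0,5); WM=−∞
i=1 t=7 v=1: → [5,10); WM=−∞
i=2 t=9 v=4: → [5,10); WM=6; [0,5) fires=9
i=3 t=9 v=6: → [5,10); WM=6
i=4 t=0 v=2: DROP (t<6-0); WM=6
i=5 t=10 v=6: → [10,15); WM=7
i=6 t=11 v=5: → [10,15); WM=7
i=7 t=14 v=3: → [10,15); WM=7
i=8 t=16 v=1: → [15,20); WM=13; [5,10) fires=6
i=9 t=16 v=9: → [15,20); WM=13
i=10 t=18 v=2: → [15,20); WM=13
i=11 t=15 v=2: → [15,20); WM=15; [10,15) fires=6

[0,5)=9 [5,10)=6 [10,15)=6 [15,20)=9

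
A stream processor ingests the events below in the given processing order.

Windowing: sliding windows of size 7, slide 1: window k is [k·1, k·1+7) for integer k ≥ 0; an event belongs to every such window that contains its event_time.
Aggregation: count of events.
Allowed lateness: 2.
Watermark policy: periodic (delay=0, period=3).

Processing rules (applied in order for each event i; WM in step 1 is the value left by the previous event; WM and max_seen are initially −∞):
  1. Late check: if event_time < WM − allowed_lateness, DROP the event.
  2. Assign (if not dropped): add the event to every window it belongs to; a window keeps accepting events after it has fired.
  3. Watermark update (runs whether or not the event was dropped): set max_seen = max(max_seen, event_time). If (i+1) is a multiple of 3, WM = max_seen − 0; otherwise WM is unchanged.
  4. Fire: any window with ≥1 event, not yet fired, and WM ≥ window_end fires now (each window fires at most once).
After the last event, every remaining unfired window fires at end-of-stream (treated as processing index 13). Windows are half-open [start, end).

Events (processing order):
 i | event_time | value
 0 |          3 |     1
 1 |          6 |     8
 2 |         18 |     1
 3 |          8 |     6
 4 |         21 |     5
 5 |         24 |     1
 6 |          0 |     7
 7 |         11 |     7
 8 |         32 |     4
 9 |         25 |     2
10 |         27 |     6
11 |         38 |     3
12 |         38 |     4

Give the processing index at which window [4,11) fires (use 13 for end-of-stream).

i=0 t=3 v=1: → [3,10),[2,9),[1,8),[0,7); WM=−∞
i=1 t=6 v=8: → [6,13),[5,12),[4,11),[3,10),[2,9),[1,8),[0,7); WM=−∞
i=2 t=18 v=1: → [18,25),[17,24),[16,23),[15,22),[14,21),[13,20),[12,19); WM=18; [0,7) fires=2 [1,8) fires=2 [2,9) fires=2 [3,10) fires=2 [4,11) fires=1 [5,12) fires=1 [6,13) fires=1
i=3 t=8 v=6: DROP (t<18-2); WM=18
i=4 t=21 v=5: → [21,28),[20,27),[19,26),[18,25),[17,24),[16,23),[15,22); WM=18
i=5 t=24 v=1: → [24,31),[23,30),[22,29),[21,28),[20,27),[19,26),[18,25); WM=24; [12,19) fires=1 [13,20) fires=1 [14,21) fires=1 [15,22) fires=2 [16,23) fires=2 [17,24) fires=2
i=6 t=0 v=7: DROP (t<24-2); WM=24
i=7 t=11 v=7: DROP (t<24-2); WM=24
i=8 t=32 v=4: → [32,39),[31,38),[30,37),[29,36),[28,35),[27,34),[26,33); WM=32; [18,25) fires=3 [19,26) fires=2 [20,27) fires=2 [21,28) fires=2 [22,29) fires=1 [23,30) fires=1 [24,31) fires=1
i=9 t=25 v=2: DROP (t<32-2); WM=32
i=10 t=27 v=6: DROP (t<32-2); WM=32
i=11 t=38 v=3: → [38,45),[37,44),[36,43),[35,42),[34,41),[33,40),[32,39); WM=38; [26,33) fires=1 [27,34) fires=1 [28,35) fires=1 [29,36) fires=1 [30,37) fires=1 [31,38) fires=1
i=12 t=38 v=4: → [38,45),[37,44),[36,43),[35,42),[34,41),[33,40),[32,39); WM=38

2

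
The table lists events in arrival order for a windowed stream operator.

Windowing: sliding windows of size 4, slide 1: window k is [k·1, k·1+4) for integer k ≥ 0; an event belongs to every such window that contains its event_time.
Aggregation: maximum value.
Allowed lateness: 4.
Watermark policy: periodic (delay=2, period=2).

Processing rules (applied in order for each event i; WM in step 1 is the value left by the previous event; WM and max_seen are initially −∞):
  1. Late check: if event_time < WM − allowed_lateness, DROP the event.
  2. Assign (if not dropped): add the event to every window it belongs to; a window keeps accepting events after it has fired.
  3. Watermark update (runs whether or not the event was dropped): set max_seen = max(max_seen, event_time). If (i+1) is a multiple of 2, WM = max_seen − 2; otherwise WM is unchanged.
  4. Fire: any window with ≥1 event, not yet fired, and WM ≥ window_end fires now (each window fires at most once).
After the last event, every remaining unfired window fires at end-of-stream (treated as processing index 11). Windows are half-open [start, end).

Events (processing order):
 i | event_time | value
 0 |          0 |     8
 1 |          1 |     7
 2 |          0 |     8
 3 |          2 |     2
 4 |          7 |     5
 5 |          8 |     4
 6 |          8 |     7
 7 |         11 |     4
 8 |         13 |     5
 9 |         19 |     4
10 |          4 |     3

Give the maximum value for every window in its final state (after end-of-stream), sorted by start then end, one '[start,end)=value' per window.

[0,4)=8 [1,5)=7 [2,6)=2 [4,8)=5 [5,9)=7 [6,10)=7 [7,11)=7 [8,12)=7 [9,13)=4 [10,14)=5 [11,15)=5 [12,16)=5 [13,17)=5 [16,20)=4 [17,21)=4 [18,22)=4 [19,23)=4

i=0 t=0 v=8: → [0,4); WM=−∞
i=1 t=1 v=7: → [1,5),[0,4); WM=-1
i=2 t=0 v=8: → [0,4); WM=-1
i=3 t=2 v=2: → [2,6),[1,5),[0,4); WM=0
i=4 t=7 v=5: → [7,11),[6,10),[5,9),[4,8); WM=0
i=5 t=8 v=4: → [8,12),[7,11),[6,10),[5,9); WM=6; [0,4) fires=8 [1,5) fires=7 [2,6) fires=2
i=6 t=8 v=7: → [8,12),[7,11),[6,10),[5,9); WM=6
i=7 t=11 v=4: → [11,15),[10,14),[9,13),[8,12); WM=9; [4,8) fires=5 [5,9) fires=7
i=8 t=13 v=5: → [13,17),[12,16),[11,15),[10,14); WM=9
i=9 t=19 v=4: → [19,23),[18,22),[17,21),[16,20); WM=17; [6,10) fires=7 [7,11) fires=7 [8,12) fires=7 [9,13) fires=4 [10,14) fires=5 [11,15) fires=5 [12,16) fires=5 [13,17) fires=5
i=10 t=4 v=3: DROP (t<17-4); WM=17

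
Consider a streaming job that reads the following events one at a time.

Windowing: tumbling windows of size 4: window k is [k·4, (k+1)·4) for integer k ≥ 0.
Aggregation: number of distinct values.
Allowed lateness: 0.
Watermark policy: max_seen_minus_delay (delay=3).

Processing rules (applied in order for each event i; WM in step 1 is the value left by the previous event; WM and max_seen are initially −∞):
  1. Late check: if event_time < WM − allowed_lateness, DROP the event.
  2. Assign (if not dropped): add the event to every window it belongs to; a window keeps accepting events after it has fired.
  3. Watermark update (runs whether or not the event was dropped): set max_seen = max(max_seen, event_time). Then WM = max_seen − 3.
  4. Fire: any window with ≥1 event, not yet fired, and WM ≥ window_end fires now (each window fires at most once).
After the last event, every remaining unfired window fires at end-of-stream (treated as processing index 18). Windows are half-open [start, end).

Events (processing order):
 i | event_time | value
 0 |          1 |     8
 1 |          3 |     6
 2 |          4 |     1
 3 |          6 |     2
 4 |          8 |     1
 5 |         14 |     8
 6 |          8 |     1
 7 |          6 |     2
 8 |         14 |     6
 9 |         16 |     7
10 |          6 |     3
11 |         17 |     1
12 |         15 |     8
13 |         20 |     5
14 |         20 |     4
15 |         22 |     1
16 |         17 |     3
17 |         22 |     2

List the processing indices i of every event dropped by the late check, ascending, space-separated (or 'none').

6 7 10 16

i=0 t=1 v=8: → [0,4); WM=-2
i=1 t=3 v=6: → [0,4); WM=0
i=2 t=4 v=1: → [4,8); WM=1
i=3 t=6 v=2: → [4,8); WM=3
i=4 t=8 v=1: → [8,12); WM=5; [0,4) fires=2
i=5 t=14 v=8: → [12,16); WM=11; [4,8) fires=2
i=6 t=8 v=1: DROP (t<11-0); WM=11
i=7 t=6 v=2: DROP (t<11-0); WM=11
i=8 t=14 v=6: → [12,16); WM=11
i=9 t=16 v=7: → [16,20); WM=13; [8,12) fires=1
i=10 t=6 v=3: DROP (t<13-0); WM=13
i=11 t=17 v=1: → [16,20); WM=14
i=12 t=15 v=8: → [12,16); WM=14
i=13 t=20 v=5: → [20,24); WM=17; [12,16) fires=2
i=14 t=20 v=4: → [20,24); WM=17
i=15 t=22 v=1: → [20,24); WM=19
i=16 t=17 v=3: DROP (t<19-0); WM=19
i=17 t=22 v=2: → [20,24); WM=19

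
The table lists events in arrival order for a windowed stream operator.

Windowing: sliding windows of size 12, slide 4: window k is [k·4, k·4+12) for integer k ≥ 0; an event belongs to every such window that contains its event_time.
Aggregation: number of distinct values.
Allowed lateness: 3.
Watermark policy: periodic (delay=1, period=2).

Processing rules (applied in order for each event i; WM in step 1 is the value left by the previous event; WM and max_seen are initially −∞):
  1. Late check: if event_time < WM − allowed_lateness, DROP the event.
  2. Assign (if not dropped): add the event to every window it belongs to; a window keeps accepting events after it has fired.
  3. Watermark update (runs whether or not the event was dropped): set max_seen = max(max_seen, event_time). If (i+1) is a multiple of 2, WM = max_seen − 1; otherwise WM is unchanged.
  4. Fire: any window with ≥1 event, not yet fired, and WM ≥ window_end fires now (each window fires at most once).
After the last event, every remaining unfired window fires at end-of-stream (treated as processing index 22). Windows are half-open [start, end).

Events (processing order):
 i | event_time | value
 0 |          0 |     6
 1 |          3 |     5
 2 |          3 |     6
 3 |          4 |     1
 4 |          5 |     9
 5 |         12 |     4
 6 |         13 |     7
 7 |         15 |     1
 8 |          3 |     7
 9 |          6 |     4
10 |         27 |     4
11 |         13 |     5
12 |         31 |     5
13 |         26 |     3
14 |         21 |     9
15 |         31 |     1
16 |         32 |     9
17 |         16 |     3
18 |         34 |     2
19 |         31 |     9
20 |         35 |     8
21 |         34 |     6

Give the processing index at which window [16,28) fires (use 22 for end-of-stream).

13

i=0 t=0 v=6: → [0,12); WM=−∞
i=1 t=3 v=5: → [0,12); WM=2
i=2 t=3 v=6: → [0,12); WM=2
i=3 t=4 v=1: → [4,16),[0,12); WM=3
i=4 t=5 v=9: → [4,16),[0,12); WM=3
i=5 t=12 v=4: → [12,24),[8,20),[4,16); WM=11
i=6 t=13 v=7: → [12,24),[8,20),[4,16); WM=11
i=7 t=15 v=1: → [12,24),[8,20),[4,16); WM=14; [0,12) fires=4
i=8 t=3 v=7: DROP (t<14-3); WM=14
i=9 t=6 v=4: DROP (t<14-3); WM=14
i=10 t=27 v=4: → [24,36),[20,32),[16,28); WM=14
i=11 t=13 v=5: → [12,24),[8,20),[4,16); WM=26; [4,16) fires=5 [8,20) fires=4 [12,24) fires=4
i=12 t=31 v=5: → [28,40),[24,36),[20,32); WM=26
i=13 t=26 v=3: → [24,36),[20,32),[16,28); WM=30; [16,28) fires=2
i=14 t=21 v=9: DROP (t<30-3); WM=30
i=15 t=31 v=1: → [28,40),[24,36),[20,32); WM=30
i=16 t=32 v=9: → [32,44),[28,40),[24,36); WM=30
i=17 t=16 v=3: DROP (t<30-3); WM=31
i=18 t=34 v=2: → [32,44),[28,40),[24,36); WM=31
i=19 t=31 v=9: → [28,40),[24,36),[20,32); WM=33; [20,32) fires=5
i=20 t=35 v=8: → [32,44),[28,40),[24,36); WM=33
i=21 t=34 v=6: → [32,44),[28,40),[24,36); WM=34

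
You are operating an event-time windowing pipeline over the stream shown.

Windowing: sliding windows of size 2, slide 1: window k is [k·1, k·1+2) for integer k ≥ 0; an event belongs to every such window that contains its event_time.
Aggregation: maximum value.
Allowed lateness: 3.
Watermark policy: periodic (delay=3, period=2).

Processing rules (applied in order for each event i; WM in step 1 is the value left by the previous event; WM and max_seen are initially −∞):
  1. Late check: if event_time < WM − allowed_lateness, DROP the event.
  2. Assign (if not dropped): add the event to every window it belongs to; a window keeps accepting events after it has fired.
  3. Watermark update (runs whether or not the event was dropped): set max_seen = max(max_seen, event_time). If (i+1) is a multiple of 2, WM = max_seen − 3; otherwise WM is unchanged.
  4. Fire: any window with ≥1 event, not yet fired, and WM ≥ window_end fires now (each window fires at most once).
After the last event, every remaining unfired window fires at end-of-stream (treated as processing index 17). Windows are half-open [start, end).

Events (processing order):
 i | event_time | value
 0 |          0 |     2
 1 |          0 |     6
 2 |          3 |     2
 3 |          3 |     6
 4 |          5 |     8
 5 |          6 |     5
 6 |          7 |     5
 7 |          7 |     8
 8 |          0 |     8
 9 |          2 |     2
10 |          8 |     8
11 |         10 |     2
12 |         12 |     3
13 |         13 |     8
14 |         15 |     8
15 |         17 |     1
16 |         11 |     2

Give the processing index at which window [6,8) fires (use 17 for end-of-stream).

13

i=0 t=0 v=2: → [0,2); WM=−∞
i=1 t=0 v=6: → [0,2); WM=-3
i=2 t=3 v=2: → [3,5),[2,4); WM=-3
i=3 t=3 v=6: → [3,5),[2,4); WM=0
i=4 t=5 v=8: → [5,7),[4,6); WM=0
i=5 t=6 v=5: → [6,8),[5,7); WM=3; [0,2) fires=6
i=6 t=7 v=5: → [7,9),[6,8); WM=3
i=7 t=7 v=8: → [7,9),[6,8); WM=4; [2,4) fires=6
i=8 t=0 v=8: DROP (t<4-3); WM=4
i=9 t=2 v=2: → [2,4),[1,3); WM=4; [1,3) fires=2
i=10 t=8 v=8: → [8,10),[7,9); WM=4
i=11 t=10 v=2: → [10,12),[9,11); WM=7; [3,5) fires=6 [4,6) fires=8 [5,7) fires=8
i=12 t=12 v=3: → [12,14),[11,13); WM=7
i=13 t=13 v=8: → [13,15),[12,14); WM=10; [6,8) fires=8 [7,9) fires=8 [8,10) fires=8
i=14 t=15 v=8: → [15,17),[14,16); WM=10
i=15 t=17 v=1: → [17,19),[16,18); WM=14; [9,11) fires=2 [10,12) fires=2 [11,13) fires=3 [12,14) fires=8
i=16 t=11 v=2: → [11,13),[10,12); WM=14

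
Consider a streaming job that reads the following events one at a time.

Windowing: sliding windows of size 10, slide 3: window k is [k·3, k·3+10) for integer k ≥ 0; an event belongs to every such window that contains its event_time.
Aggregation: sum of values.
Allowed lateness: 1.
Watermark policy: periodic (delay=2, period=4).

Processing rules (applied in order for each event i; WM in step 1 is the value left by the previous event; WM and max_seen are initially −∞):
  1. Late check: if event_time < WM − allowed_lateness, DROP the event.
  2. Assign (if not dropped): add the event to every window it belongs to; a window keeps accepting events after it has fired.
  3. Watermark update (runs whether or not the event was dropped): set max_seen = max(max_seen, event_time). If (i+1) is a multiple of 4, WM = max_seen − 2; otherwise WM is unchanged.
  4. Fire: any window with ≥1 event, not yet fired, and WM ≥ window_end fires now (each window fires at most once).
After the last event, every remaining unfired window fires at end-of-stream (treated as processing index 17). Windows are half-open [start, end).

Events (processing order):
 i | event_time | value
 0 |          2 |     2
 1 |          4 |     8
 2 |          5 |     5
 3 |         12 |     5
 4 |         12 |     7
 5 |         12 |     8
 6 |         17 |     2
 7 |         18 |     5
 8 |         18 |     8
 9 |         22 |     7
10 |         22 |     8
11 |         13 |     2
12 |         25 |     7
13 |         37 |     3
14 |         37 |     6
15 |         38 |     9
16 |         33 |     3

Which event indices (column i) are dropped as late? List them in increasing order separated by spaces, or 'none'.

11 16

i=0 t=2 v=2: → [0,10); WM=−∞
i=1 t=4 v=8: → [3,13),[0,10); WM=−∞
i=2 t=5 v=5: → [3,13),[0,10); WM=−∞
i=3 t=12 v=5: → [12,22),[9,19),[6,16),[3,13); WM=10; [0,10) fires=15
i=4 t=12 v=7: → [12,22),[9,19),[6,16),[3,13); WM=10
i=5 t=12 v=8: → [12,22),[9,19),[6,16),[3,13); WM=10
i=6 t=17 v=2: → [15,25),[12,22),[9,19); WM=10
i=7 t=18 v=5: → [18,28),[15,25),[12,22),[9,19); WM=16; [3,13) fires=33 [6,16) fires=20
i=8 t=18 v=8: → [18,28),[15,25),[12,22),[9,19); WM=16
i=9 t=22 v=7: → [21,31),[18,28),[15,25); WM=16
i=10 t=22 v=8: → [21,31),[18,28),[15,25); WM=16
i=11 t=13 v=2: DROP (t<16-1); WM=20; [9,19) fires=35
i=12 t=25 v=7: → [24,34),[21,31),[18,28); WM=20
i=13 t=37 v=3: → [36,46),[33,43),[30,40); WM=20
i=14 t=37 v=6: → [36,46),[33,43),[30,40); WM=20
i=15 t=38 v=9: → [36,46),[33,43),[30,40); WM=36; [12,22) fires=35 [15,25) fires=30 [18,28) fires=35 [21,31) fires=22 [24,34) fires=7
i=16 t=33 v=3: DROP (t<36-1); WM=36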